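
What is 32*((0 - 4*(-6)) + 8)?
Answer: 1024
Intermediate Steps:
32*((0 - 4*(-6)) + 8) = 32*((0 + 24) + 8) = 32*(24 + 8) = 32*32 = 1024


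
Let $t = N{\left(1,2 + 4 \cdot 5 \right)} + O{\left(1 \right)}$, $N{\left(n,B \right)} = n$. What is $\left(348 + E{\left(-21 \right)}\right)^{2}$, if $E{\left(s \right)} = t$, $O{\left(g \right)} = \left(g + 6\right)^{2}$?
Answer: $158404$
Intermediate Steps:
$O{\left(g \right)} = \left(6 + g\right)^{2}$
$t = 50$ ($t = 1 + \left(6 + 1\right)^{2} = 1 + 7^{2} = 1 + 49 = 50$)
$E{\left(s \right)} = 50$
$\left(348 + E{\left(-21 \right)}\right)^{2} = \left(348 + 50\right)^{2} = 398^{2} = 158404$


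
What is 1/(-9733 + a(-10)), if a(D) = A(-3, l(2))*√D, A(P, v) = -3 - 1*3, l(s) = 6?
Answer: I/(-9733*I + 6*√10) ≈ -0.00010274 + 2.0029e-7*I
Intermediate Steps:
A(P, v) = -6 (A(P, v) = -3 - 3 = -6)
a(D) = -6*√D
1/(-9733 + a(-10)) = 1/(-9733 - 6*I*√10)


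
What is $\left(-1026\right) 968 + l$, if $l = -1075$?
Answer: $-994243$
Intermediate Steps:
$\left(-1026\right) 968 + l = \left(-1026\right) 968 - 1075 = -993168 - 1075 = -994243$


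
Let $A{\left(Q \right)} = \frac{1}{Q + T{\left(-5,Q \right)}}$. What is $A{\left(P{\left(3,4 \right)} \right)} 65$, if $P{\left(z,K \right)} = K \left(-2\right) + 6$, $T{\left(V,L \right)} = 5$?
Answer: $\frac{65}{3} \approx 21.667$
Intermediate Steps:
$P{\left(z,K \right)} = 6 - 2 K$ ($P{\left(z,K \right)} = - 2 K + 6 = 6 - 2 K$)
$A{\left(Q \right)} = \frac{1}{5 + Q}$ ($A{\left(Q \right)} = \frac{1}{Q + 5} = \frac{1}{5 + Q}$)
$A{\left(P{\left(3,4 \right)} \right)} 65 = \frac{1}{5 + \left(6 - 8\right)} 65 = \frac{1}{5 - 2} \cdot 65 = \frac{1}{3} \cdot 65 = \frac{65}{3}$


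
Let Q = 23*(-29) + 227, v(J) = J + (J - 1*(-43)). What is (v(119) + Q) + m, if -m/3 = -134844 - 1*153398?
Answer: 864567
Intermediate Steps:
v(J) = 43 + 2*J (v(J) = J + (J + 43) = J + (43 + J) = 43 + 2*J)
m = 864726 (m = -3*(-134844 - 1*153398) = -3*(-134844 - 153398) = -3*(-288242) = 864726)
Q = -440 (Q = -667 + 227 = -440)
(v(119) + Q) + m = ((43 + 2*119) - 440) + 864726 = ((43 + 238) - 440) + 864726 = (281 - 440) + 864726 = -159 + 864726 = 864567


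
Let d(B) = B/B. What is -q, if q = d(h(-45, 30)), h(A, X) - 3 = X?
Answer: -1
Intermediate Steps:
h(A, X) = 3 + X
d(B) = 1
q = 1
-q = -1*1 = -1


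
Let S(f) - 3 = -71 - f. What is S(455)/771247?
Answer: -523/771247 ≈ -0.00067812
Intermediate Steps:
S(f) = -68 - f (S(f) = 3 + (-71 - f) = -68 - f)
S(455)/771247 = (-68 - 1*455)/771247 = (-68 - 455)*(1/771247) = -523*1/771247 = -523/771247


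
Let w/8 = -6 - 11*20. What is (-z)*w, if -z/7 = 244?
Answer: -3088064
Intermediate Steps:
z = -1708 (z = -7*244 = -1708)
w = -1808 (w = 8*(-6 - 11*20) = 8*(-6 - 220) = 8*(-226) = -1808)
(-z)*w = -1*(-1708)*(-1808) = 1708*(-1808) = -3088064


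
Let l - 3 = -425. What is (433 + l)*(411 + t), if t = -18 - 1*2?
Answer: 4301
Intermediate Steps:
l = -422 (l = 3 - 425 = -422)
t = -20 (t = -18 - 2 = -20)
(433 + l)*(411 + t) = (433 - 422)*(411 - 20) = 11*391 = 4301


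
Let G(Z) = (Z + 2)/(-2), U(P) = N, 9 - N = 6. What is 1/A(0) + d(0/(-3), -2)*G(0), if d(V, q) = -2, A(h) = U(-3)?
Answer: 7/3 ≈ 2.3333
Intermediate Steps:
N = 3 (N = 9 - 1*6 = 9 - 6 = 3)
U(P) = 3
G(Z) = -1 - Z/2 (G(Z) = (2 + Z)*(-1/2) = -1 - Z/2)
A(h) = 3
1/A(0) + d(0/(-3), -2)*G(0) = 1/3 - 2*(-1 - 1/2*0) = 1/3 - 2*(-1 + 0) = 1/3 - 2*(-1) = 1/3 + 2 = 7/3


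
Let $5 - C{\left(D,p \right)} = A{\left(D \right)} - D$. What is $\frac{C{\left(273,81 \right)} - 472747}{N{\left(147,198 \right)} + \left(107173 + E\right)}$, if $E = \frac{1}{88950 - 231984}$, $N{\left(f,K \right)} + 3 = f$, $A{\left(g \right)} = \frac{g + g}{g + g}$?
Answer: $- \frac{67579273980}{15349979777} \approx -4.4026$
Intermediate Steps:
$A{\left(g \right)} = 1$ ($A{\left(g \right)} = \frac{2 g}{2 g} = 2 g \frac{1}{2 g} = 1$)
$N{\left(f,K \right)} = -3 + f$
$C{\left(D,p \right)} = 4 + D$ ($C{\left(D,p \right)} = 5 - \left(1 - D\right) = 5 + \left(-1 + D\right) = 4 + D$)
$E = - \frac{1}{143034}$ ($E = \frac{1}{-143034} = - \frac{1}{143034} \approx -6.9913 \cdot 10^{-6}$)
$\frac{C{\left(273,81 \right)} - 472747}{N{\left(147,198 \right)} + \left(107173 + E\right)} = \frac{\left(4 + 273\right) - 472747}{\left(-3 + 147\right) + \left(107173 - \frac{1}{143034}\right)} = \frac{277 - 472747}{144 + \frac{15329382881}{143034}} = - \frac{472470}{\frac{15349979777}{143034}} = \left(-472470\right) \frac{143034}{15349979777} = - \frac{67579273980}{15349979777}$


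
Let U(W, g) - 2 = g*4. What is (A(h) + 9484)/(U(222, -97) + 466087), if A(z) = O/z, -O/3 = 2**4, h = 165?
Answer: 521604/25613555 ≈ 0.020364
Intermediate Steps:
O = -48 (O = -3*2**4 = -3*16 = -48)
A(z) = -48/z
U(W, g) = 2 + 4*g (U(W, g) = 2 + g*4 = 2 + 4*g)
(A(h) + 9484)/(U(222, -97) + 466087) = (-48/165 + 9484)/((2 + 4*(-97)) + 466087) = (-48*1/165 + 9484)/((2 - 388) + 466087) = (-16/55 + 9484)/(-386 + 466087) = (521604/55)/465701 = (521604/55)*(1/465701) = 521604/25613555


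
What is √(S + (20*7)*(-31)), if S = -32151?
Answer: I*√36491 ≈ 191.03*I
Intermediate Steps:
√(S + (20*7)*(-31)) = √(-32151 + (20*7)*(-31)) = √(-32151 + 140*(-31)) = √(-32151 - 4340) = √(-36491) = I*√36491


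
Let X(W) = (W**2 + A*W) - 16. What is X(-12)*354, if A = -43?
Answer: 227976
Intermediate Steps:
X(W) = -16 + W**2 - 43*W (X(W) = (W**2 - 43*W) - 16 = -16 + W**2 - 43*W)
X(-12)*354 = (-16 + (-12)**2 - 43*(-12))*354 = (-16 + 144 + 516)*354 = 644*354 = 227976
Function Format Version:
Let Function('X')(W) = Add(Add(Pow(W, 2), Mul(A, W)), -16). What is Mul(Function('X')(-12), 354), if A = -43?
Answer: 227976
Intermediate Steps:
Function('X')(W) = Add(-16, Pow(W, 2), Mul(-43, W)) (Function('X')(W) = Add(Add(Pow(W, 2), Mul(-43, W)), -16) = Add(-16, Pow(W, 2), Mul(-43, W)))
Mul(Function('X')(-12), 354) = Mul(Add(-16, Pow(-12, 2), Mul(-43, -12)), 354) = Mul(Add(-16, 144, 516), 354) = Mul(644, 354) = 227976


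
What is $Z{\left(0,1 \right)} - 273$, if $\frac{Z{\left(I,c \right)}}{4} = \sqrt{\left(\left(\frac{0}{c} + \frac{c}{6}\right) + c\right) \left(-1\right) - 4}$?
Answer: $-273 + \frac{2 i \sqrt{186}}{3} \approx -273.0 + 9.0921 i$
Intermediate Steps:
$Z{\left(I,c \right)} = 4 \sqrt{-4 - \frac{7 c}{6}}$ ($Z{\left(I,c \right)} = 4 \sqrt{\left(\left(\frac{0}{c} + \frac{c}{6}\right) + c\right) \left(-1\right) - 4} = 4 \sqrt{\left(\left(0 + c \frac{1}{6}\right) + c\right) \left(-1\right) - 4} = 4 \sqrt{\left(\left(0 + \frac{c}{6}\right) + c\right) \left(-1\right) - 4} = 4 \sqrt{\left(\frac{c}{6} + c\right) \left(-1\right) - 4} = 4 \sqrt{\frac{7 c}{6} \left(-1\right) - 4} = 4 \sqrt{- \frac{7 c}{6} - 4} = 4 \sqrt{-4 - \frac{7 c}{6}}$)
$Z{\left(0,1 \right)} - 273 = \frac{2 \sqrt{-144 - 42}}{3} - 273 = \frac{2 \sqrt{-186}}{3} - 273 = \frac{2 i \sqrt{186}}{3} - 273 = -273 + \frac{2 i \sqrt{186}}{3}$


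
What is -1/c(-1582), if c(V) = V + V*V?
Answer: -1/2501142 ≈ -3.9982e-7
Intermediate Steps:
c(V) = V + V²
-1/c(-1582) = -1/((-1582*(1 - 1582))) = -1/((-1582*(-1581))) = -1/2501142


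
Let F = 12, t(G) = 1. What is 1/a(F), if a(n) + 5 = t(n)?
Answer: -¼ ≈ -0.25000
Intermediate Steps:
a(n) = -4 (a(n) = -5 + 1 = -4)
1/a(F) = 1/(-4) = -¼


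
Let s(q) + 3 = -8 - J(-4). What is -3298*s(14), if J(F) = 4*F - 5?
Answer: -32980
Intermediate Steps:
J(F) = -5 + 4*F
s(q) = 10 (s(q) = -3 + (-8 - (-5 + 4*(-4))) = -3 + (-8 - (-5 - 16)) = -3 + (-8 - 1*(-21)) = -3 + (-8 + 21) = -3 + 13 = 10)
-3298*s(14) = -3298*10 = -32980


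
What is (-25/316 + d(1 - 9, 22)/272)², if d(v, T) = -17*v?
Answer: 17689/99856 ≈ 0.17715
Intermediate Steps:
(-25/316 + d(1 - 9, 22)/272)² = (-25/316 - 17*(1 - 9)/272)² = (-25*1/316 - 17*(-8)*(1/272))² = (-25/316 + 136*(1/272))² = (-25/316 + ½)² = (133/316)² = 17689/99856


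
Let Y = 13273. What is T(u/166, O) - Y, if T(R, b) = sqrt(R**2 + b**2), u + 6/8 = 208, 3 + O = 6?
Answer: -13273 + sqrt(4655305)/664 ≈ -13270.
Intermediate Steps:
O = 3 (O = -3 + 6 = 3)
u = 829/4 (u = -3/4 + 208 = 829/4 ≈ 207.25)
T(u/166, O) - Y = sqrt(((829/4)/166)**2 + 3**2) - 1*13273 = sqrt(((829/4)*(1/166))**2 + 9) - 13273 = sqrt((829/664)**2 + 9) - 13273 = sqrt(687241/440896 + 9) - 13273 = sqrt(4655305/440896) - 13273 = sqrt(4655305)/664 - 13273 = -13273 + sqrt(4655305)/664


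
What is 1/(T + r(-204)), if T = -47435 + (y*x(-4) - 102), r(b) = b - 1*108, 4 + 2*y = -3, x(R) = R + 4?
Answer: -1/47849 ≈ -2.0899e-5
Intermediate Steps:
x(R) = 4 + R
y = -7/2 (y = -2 + (½)*(-3) = -2 - 3/2 = -7/2 ≈ -3.5000)
r(b) = -108 + b (r(b) = b - 108 = -108 + b)
T = -47537 (T = -47435 + (-7*(4 - 4)/2 - 102) = -47435 + (-7/2*0 - 102) = -47435 + (0 - 102) = -47435 - 102 = -47537)
1/(T + r(-204)) = 1/(-47537 + (-108 - 204)) = 1/(-47537 - 312) = 1/(-47849) = -1/47849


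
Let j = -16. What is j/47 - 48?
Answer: -2272/47 ≈ -48.340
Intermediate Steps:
j/47 - 48 = -16/47 - 48 = -2272/47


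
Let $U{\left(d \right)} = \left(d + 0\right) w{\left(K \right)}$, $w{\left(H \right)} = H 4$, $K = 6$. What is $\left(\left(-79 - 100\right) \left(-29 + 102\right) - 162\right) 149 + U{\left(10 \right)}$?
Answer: $-1970881$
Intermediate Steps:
$w{\left(H \right)} = 4 H$
$U{\left(d \right)} = 24 d$ ($U{\left(d \right)} = \left(d + 0\right) 4 \cdot 6 = d 24 = 24 d$)
$\left(\left(-79 - 100\right) \left(-29 + 102\right) - 162\right) 149 + U{\left(10 \right)} = \left(\left(-79 - 100\right) \left(-29 + 102\right) - 162\right) 149 + 24 \cdot 10 = \left(\left(-179\right) 73 - 162\right) 149 + 240 = \left(-13067 - 162\right) 149 + 240 = \left(-13229\right) 149 + 240 = -1971121 + 240 = -1970881$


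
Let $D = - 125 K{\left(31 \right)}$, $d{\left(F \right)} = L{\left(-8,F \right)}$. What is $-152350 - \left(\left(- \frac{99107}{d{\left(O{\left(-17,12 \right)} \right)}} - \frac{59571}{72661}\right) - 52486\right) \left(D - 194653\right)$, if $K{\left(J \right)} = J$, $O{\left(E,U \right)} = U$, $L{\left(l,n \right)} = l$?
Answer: $- \frac{578440881083494}{72661} \approx -7.9608 \cdot 10^{9}$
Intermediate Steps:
$d{\left(F \right)} = -8$
$D = -3875$ ($D = \left(-125\right) 31 = -3875$)
$-152350 - \left(\left(- \frac{99107}{d{\left(O{\left(-17,12 \right)} \right)}} - \frac{59571}{72661}\right) - 52486\right) \left(D - 194653\right) = -152350 - \left(\left(- \frac{99107}{-8} - \frac{59571}{72661}\right) - 52486\right) \left(-3875 - 194653\right) = -152350 - \left(\left(\left(-99107\right) \left(- \frac{1}{8}\right) - \frac{59571}{72661}\right) - 52486\right) \left(-198528\right) = -152350 - \left(\left(\frac{99107}{8} - \frac{59571}{72661}\right) - 52486\right) \left(-198528\right) = -152350 - \left(\frac{7200737159}{581288} - 52486\right) \left(-198528\right) = -152350 - \left(- \frac{23308744809}{581288}\right) \left(-198528\right) = -152350 - \frac{578429811180144}{72661} = - \frac{578440881083494}{72661}$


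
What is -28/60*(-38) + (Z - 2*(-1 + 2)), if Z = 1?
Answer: 251/15 ≈ 16.733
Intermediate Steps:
-28/60*(-38) + (Z - 2*(-1 + 2)) = -28/60*(-38) + (1 - 2*(-1 + 2)) = -28*1/60*(-38) + (1 - 2*1) = -7/15*(-38) + (1 - 2) = 266/15 - 1 = 251/15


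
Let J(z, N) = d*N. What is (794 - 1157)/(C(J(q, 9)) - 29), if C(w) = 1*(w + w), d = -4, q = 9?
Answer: 363/101 ≈ 3.5941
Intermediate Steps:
J(z, N) = -4*N
C(w) = 2*w (C(w) = 1*(2*w) = 2*w)
(794 - 1157)/(C(J(q, 9)) - 29) = (794 - 1157)/(2*(-4*9) - 29) = -363/(2*(-36) - 29) = -363/(-72 - 29) = -363/(-101) = -363*(-1/101) = 363/101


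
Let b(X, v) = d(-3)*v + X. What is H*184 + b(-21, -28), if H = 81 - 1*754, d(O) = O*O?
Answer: -124105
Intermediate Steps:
d(O) = O**2
b(X, v) = X + 9*v (b(X, v) = (-3)**2*v + X = 9*v + X = X + 9*v)
H = -673 (H = 81 - 754 = -673)
H*184 + b(-21, -28) = -673*184 + (-21 + 9*(-28)) = -123832 + (-21 - 252) = -123832 - 273 = -124105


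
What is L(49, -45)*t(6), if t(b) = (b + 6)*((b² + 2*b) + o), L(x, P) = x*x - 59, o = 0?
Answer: 1348992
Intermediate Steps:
L(x, P) = -59 + x² (L(x, P) = x² - 59 = -59 + x²)
t(b) = (6 + b)*(b² + 2*b) (t(b) = (b + 6)*((b² + 2*b) + 0) = (6 + b)*(b² + 2*b))
L(49, -45)*t(6) = (-59 + 49²)*(6*(12 + 6² + 8*6)) = (-59 + 2401)*(6*(12 + 36 + 48)) = 2342*(6*96) = 2342*576 = 1348992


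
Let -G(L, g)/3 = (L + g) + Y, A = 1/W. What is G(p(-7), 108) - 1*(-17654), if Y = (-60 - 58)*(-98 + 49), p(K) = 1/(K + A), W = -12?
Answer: -1324/85 ≈ -15.576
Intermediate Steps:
A = -1/12 (A = 1/(-12) = -1/12 ≈ -0.083333)
p(K) = 1/(-1/12 + K) (p(K) = 1/(K - 1/12) = 1/(-1/12 + K))
Y = 5782 (Y = -118*(-49) = 5782)
G(L, g) = -17346 - 3*L - 3*g (G(L, g) = -3*((L + g) + 5782) = -3*(5782 + L + g) = -17346 - 3*L - 3*g)
G(p(-7), 108) - 1*(-17654) = (-17346 - 36/(-1 + 12*(-7)) - 3*108) - 1*(-17654) = (-17346 - 36/(-1 - 84) - 324) + 17654 = (-17346 - 36/(-85) - 324) + 17654 = (-17346 - 36*(-1)/85 - 324) + 17654 = (-17346 - 3*(-12/85) - 324) + 17654 = (-17346 + 36/85 - 324) + 17654 = -1501914/85 + 17654 = -1324/85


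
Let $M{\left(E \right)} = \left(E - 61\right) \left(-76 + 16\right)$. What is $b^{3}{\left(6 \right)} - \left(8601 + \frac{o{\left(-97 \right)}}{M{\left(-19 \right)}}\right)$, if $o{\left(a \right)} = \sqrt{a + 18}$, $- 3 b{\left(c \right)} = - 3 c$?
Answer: $-8385 - \frac{i \sqrt{79}}{4800} \approx -8385.0 - 0.0018517 i$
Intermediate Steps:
$b{\left(c \right)} = c$ ($b{\left(c \right)} = - \frac{\left(-3\right) c}{3} = c$)
$o{\left(a \right)} = \sqrt{18 + a}$
$M{\left(E \right)} = 3660 - 60 E$ ($M{\left(E \right)} = \left(-61 + E\right) \left(-60\right) = 3660 - 60 E$)
$b^{3}{\left(6 \right)} - \left(8601 + \frac{o{\left(-97 \right)}}{M{\left(-19 \right)}}\right) = 6^{3} - \left(8601 + \frac{\sqrt{18 - 97}}{3660 - -1140}\right) = 216 - \left(8601 + \frac{\sqrt{-79}}{3660 + 1140}\right) = 216 - \left(8601 + \frac{i \sqrt{79}}{4800}\right) = -8385 - \frac{i \sqrt{79}}{4800}$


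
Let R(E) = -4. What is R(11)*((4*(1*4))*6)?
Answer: -384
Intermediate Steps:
R(11)*((4*(1*4))*6) = -4*4*(1*4)*6 = -4*4*4*6 = -64*6 = -4*96 = -384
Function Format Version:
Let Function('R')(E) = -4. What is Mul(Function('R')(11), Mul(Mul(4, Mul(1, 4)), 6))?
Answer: -384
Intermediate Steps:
Mul(Function('R')(11), Mul(Mul(4, Mul(1, 4)), 6)) = Mul(-4, Mul(Mul(4, Mul(1, 4)), 6)) = Mul(-4, Mul(Mul(4, 4), 6)) = Mul(-4, Mul(16, 6)) = Mul(-4, 96) = -384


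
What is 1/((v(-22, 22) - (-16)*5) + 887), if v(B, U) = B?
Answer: 1/945 ≈ 0.0010582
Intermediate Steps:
1/((v(-22, 22) - (-16)*5) + 887) = 1/((-22 - (-16)*5) + 887) = 1/((-22 - 1*(-80)) + 887) = 1/((-22 + 80) + 887) = 1/(58 + 887) = 1/945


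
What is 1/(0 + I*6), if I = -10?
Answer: -1/60 ≈ -0.016667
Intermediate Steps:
1/(0 + I*6) = 1/(0 - 10*6) = 1/(0 - 60) = 1/(-60) = -1/60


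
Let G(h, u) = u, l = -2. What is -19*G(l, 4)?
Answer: -76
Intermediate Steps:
-19*G(l, 4) = -19*4 = -76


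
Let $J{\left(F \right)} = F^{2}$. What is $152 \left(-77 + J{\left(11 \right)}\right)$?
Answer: $6688$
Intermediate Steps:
$152 \left(-77 + J{\left(11 \right)}\right) = 152 \left(-77 + 11^{2}\right) = 152 \left(-77 + 121\right) = 152 \cdot 44 = 6688$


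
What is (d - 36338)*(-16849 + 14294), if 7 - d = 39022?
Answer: 192526915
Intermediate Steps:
d = -39015 (d = 7 - 1*39022 = 7 - 39022 = -39015)
(d - 36338)*(-16849 + 14294) = (-39015 - 36338)*(-16849 + 14294) = -75353*(-2555) = 192526915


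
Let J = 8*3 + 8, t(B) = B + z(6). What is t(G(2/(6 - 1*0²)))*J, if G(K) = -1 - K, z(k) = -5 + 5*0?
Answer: -608/3 ≈ -202.67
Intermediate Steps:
z(k) = -5 (z(k) = -5 + 0 = -5)
t(B) = -5 + B (t(B) = B - 5 = -5 + B)
J = 32 (J = 24 + 8 = 32)
t(G(2/(6 - 1*0²)))*J = (-5 + (-1 - 2/(6 - 1*0²)))*32 = (-5 + (-1 - 2/(6 - 1*0)))*32 = (-5 + (-1 - 2/(6 + 0)))*32 = (-5 + (-1 - 2/6))*32 = (-5 + (-1 - 1*⅓))*32 = (-5 + (-1 - ⅓))*32 = (-5 - 4/3)*32 = -19/3*32 = -608/3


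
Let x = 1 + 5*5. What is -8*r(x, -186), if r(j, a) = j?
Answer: -208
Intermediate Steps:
x = 26 (x = 1 + 25 = 26)
-8*r(x, -186) = -8*26 = -208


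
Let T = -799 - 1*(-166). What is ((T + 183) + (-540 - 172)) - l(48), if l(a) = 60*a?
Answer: -4042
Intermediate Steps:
T = -633 (T = -799 + 166 = -633)
((T + 183) + (-540 - 172)) - l(48) = ((-633 + 183) + (-540 - 172)) - 60*48 = (-450 - 712) - 1*2880 = -1162 - 2880 = -4042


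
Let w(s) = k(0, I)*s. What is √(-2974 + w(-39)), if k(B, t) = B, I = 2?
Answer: I*√2974 ≈ 54.534*I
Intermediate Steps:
w(s) = 0 (w(s) = 0*s = 0)
√(-2974 + w(-39)) = √(-2974 + 0) = √(-2974) = I*√2974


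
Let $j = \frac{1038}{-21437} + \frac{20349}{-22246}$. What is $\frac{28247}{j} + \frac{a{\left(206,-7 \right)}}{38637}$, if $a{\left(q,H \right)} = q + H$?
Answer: $- \frac{24784051205088659}{845070048117} \approx -29328.0$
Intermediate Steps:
$a{\left(q,H \right)} = H + q$
$j = - \frac{65616123}{68126786}$ ($j = 1038 \left(- \frac{1}{21437}\right) + 20349 \left(- \frac{1}{22246}\right) = - \frac{1038}{21437} - \frac{2907}{3178} = - \frac{65616123}{68126786} \approx -0.96315$)
$\frac{28247}{j} + \frac{a{\left(206,-7 \right)}}{38637} = \frac{28247}{- \frac{65616123}{68126786}} + \frac{-7 + 206}{38637} = 28247 \left(- \frac{68126786}{65616123}\right) + 199 \cdot \frac{1}{38637} = - \frac{1924377324142}{65616123} + \frac{199}{38637} = - \frac{24784051205088659}{845070048117}$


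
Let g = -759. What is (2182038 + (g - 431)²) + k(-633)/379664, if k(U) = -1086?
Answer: 683041732273/189832 ≈ 3.5981e+6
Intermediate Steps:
(2182038 + (g - 431)²) + k(-633)/379664 = (2182038 + (-759 - 431)²) - 1086/379664 = (2182038 + (-1190)²) - 1086*1/379664 = (2182038 + 1416100) - 543/189832 = 3598138 - 543/189832 = 683041732273/189832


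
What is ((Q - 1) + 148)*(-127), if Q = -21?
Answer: -16002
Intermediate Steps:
((Q - 1) + 148)*(-127) = ((-21 - 1) + 148)*(-127) = (-22 + 148)*(-127) = 126*(-127) = -16002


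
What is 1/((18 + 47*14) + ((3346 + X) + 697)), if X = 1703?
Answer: 1/6422 ≈ 0.00015571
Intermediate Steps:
1/((18 + 47*14) + ((3346 + X) + 697)) = 1/((18 + 47*14) + ((3346 + 1703) + 697)) = 1/((18 + 658) + (5049 + 697)) = 1/(676 + 5746) = 1/6422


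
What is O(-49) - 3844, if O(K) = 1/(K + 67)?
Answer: -69191/18 ≈ -3843.9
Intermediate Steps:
O(K) = 1/(67 + K)
O(-49) - 3844 = 1/(67 - 49) - 3844 = 1/18 - 3844 = -69191/18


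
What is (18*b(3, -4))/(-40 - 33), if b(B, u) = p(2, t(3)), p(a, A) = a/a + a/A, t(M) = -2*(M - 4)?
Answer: -36/73 ≈ -0.49315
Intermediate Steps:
t(M) = 8 - 2*M (t(M) = -2*(-4 + M) = 8 - 2*M)
p(a, A) = 1 + a/A
b(B, u) = 2 (b(B, u) = ((8 - 2*3) + 2)/(8 - 2*3) = ((8 - 6) + 2)/(8 - 6) = (2 + 2)/2 = (1/2)*4 = 2)
(18*b(3, -4))/(-40 - 33) = (18*2)/(-40 - 33) = 36/(-73) = 36*(-1/73) = -36/73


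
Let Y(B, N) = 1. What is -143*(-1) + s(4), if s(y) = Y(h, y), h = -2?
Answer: 144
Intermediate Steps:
s(y) = 1
-143*(-1) + s(4) = -143*(-1) + 1 = 143 + 1 = 144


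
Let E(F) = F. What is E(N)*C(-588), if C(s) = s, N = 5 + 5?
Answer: -5880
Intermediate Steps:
N = 10
E(N)*C(-588) = 10*(-588) = -5880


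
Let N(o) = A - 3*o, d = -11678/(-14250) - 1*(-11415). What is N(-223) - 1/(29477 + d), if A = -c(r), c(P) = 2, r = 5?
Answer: 194338005988/291361339 ≈ 667.00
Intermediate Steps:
d = 81337714/7125 (d = -11678*(-1/14250) + 11415 = 5839/7125 + 11415 = 81337714/7125 ≈ 11416.)
A = -2 (A = -1*2 = -2)
N(o) = -2 - 3*o
N(-223) - 1/(29477 + d) = (-2 - 3*(-223)) - 1/(29477 + 81337714/7125) = (-2 + 669) - 1/291361339/7125 = 667 - 1*7125/291361339 = 667 - 7125/291361339 = 194338005988/291361339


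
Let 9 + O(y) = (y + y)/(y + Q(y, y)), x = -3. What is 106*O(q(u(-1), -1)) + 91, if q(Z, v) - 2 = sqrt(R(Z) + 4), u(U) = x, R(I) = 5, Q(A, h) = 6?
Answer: -8433/11 ≈ -766.64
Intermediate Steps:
u(U) = -3
q(Z, v) = 5 (q(Z, v) = 2 + sqrt(5 + 4) = 2 + sqrt(9) = 2 + 3 = 5)
O(y) = -9 + 2*y/(6 + y) (O(y) = -9 + (y + y)/(y + 6) = -9 + (2*y)/(6 + y) = -9 + 2*y/(6 + y))
106*O(q(u(-1), -1)) + 91 = 106*((-54 - 7*5)/(6 + 5)) + 91 = 106*((-54 - 35)/11) + 91 = 106*((1/11)*(-89)) + 91 = 106*(-89/11) + 91 = -9434/11 + 91 = -8433/11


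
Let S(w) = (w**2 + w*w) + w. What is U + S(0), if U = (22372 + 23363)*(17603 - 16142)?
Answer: 66818835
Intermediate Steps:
U = 66818835 (U = 45735*1461 = 66818835)
S(w) = w + 2*w**2 (S(w) = (w**2 + w**2) + w = 2*w**2 + w = w + 2*w**2)
U + S(0) = 66818835 + 0*(1 + 2*0) = 66818835 + 0*(1 + 0) = 66818835 + 0*1 = 66818835 + 0 = 66818835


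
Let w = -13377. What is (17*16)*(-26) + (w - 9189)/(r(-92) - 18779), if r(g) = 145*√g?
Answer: -835734116746/118195047 + 2181380*I*√23/118195047 ≈ -7070.8 + 0.088511*I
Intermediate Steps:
(17*16)*(-26) + (w - 9189)/(r(-92) - 18779) = (17*16)*(-26) + (-13377 - 9189)/(145*√(-92) - 18779) = 272*(-26) - 22566/(145*(2*I*√23) - 18779) = -7072 - 22566/(290*I*√23 - 18779) = -7072 - 22566/(-18779 + 290*I*√23)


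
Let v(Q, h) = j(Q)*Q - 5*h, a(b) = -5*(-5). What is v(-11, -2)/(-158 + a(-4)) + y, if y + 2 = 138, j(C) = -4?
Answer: 18034/133 ≈ 135.59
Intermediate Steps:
a(b) = 25
y = 136 (y = -2 + 138 = 136)
v(Q, h) = -5*h - 4*Q (v(Q, h) = -4*Q - 5*h = -5*h - 4*Q)
v(-11, -2)/(-158 + a(-4)) + y = (-5*(-2) - 4*(-11))/(-158 + 25) + 136 = (10 + 44)/(-133) + 136 = -1/133*54 + 136 = -54/133 + 136 = 18034/133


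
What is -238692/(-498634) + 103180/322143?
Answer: 64171006538/80315726331 ≈ 0.79898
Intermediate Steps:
-238692/(-498634) + 103180/322143 = -238692*(-1/498634) + 103180*(1/322143) = 119346/249317 + 103180/322143 = 64171006538/80315726331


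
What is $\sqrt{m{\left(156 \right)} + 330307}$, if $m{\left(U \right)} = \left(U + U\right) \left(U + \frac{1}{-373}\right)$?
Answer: $\frac{121 \sqrt{3601315}}{373} \approx 615.61$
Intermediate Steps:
$m{\left(U \right)} = 2 U \left(- \frac{1}{373} + U\right)$ ($m{\left(U \right)} = 2 U \left(U - \frac{1}{373}\right) = 2 U \left(- \frac{1}{373} + U\right)$)
$\sqrt{m{\left(156 \right)} + 330307} = \sqrt{\frac{2}{373} \cdot 156 \left(-1 + 373 \cdot 156\right) + 330307} = \sqrt{\frac{2}{373} \cdot 156 \left(-1 + 58188\right) + 330307} = \sqrt{\frac{2}{373} \cdot 156 \cdot 58187 + 330307} = \sqrt{\frac{18154344}{373} + 330307} = \sqrt{\frac{141358855}{373}} = \frac{121 \sqrt{3601315}}{373}$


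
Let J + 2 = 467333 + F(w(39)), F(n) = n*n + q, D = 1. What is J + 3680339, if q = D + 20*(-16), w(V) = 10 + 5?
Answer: 4147576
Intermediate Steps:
w(V) = 15
q = -319 (q = 1 + 20*(-16) = 1 - 320 = -319)
F(n) = -319 + n² (F(n) = n*n - 319 = n² - 319 = -319 + n²)
J = 467237 (J = -2 + (467333 + (-319 + 15²)) = -2 + (467333 + (-319 + 225)) = -2 + (467333 - 94) = -2 + 467239 = 467237)
J + 3680339 = 467237 + 3680339 = 4147576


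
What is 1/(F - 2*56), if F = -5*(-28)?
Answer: 1/28 ≈ 0.035714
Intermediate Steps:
F = 140
1/(F - 2*56) = 1/(140 - 2*56) = 1/(140 - 112) = 1/28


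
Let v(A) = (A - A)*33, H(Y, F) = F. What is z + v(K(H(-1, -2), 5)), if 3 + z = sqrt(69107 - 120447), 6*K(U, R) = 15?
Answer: -3 + 2*I*sqrt(12835) ≈ -3.0 + 226.58*I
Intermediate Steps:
K(U, R) = 5/2 (K(U, R) = (1/6)*15 = 5/2)
z = -3 + 2*I*sqrt(12835) (z = -3 + sqrt(69107 - 120447) = -3 + sqrt(-51340) = -3 + 2*I*sqrt(12835) ≈ -3.0 + 226.58*I)
v(A) = 0 (v(A) = 0*33 = 0)
z + v(K(H(-1, -2), 5)) = (-3 + 2*I*sqrt(12835)) + 0 = -3 + 2*I*sqrt(12835)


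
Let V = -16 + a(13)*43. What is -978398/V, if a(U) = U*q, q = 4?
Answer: -489199/1110 ≈ -440.72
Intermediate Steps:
a(U) = 4*U (a(U) = U*4 = 4*U)
V = 2220 (V = -16 + (4*13)*43 = -16 + 52*43 = -16 + 2236 = 2220)
-978398/V = -978398/2220 = -978398*1/2220 = -489199/1110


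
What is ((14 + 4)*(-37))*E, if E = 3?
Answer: -1998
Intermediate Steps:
((14 + 4)*(-37))*E = ((14 + 4)*(-37))*3 = (18*(-37))*3 = -666*3 = -1998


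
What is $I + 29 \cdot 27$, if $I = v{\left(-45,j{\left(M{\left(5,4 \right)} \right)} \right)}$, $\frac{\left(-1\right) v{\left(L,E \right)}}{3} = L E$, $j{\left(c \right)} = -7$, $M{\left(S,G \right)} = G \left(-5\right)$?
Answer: $-162$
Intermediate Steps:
$M{\left(S,G \right)} = - 5 G$
$v{\left(L,E \right)} = - 3 E L$ ($v{\left(L,E \right)} = - 3 L E = - 3 E L$)
$I = -945$ ($I = \left(-3\right) \left(-7\right) \left(-45\right) = -945$)
$I + 29 \cdot 27 = -945 + 29 \cdot 27 = -945 + 783 = -162$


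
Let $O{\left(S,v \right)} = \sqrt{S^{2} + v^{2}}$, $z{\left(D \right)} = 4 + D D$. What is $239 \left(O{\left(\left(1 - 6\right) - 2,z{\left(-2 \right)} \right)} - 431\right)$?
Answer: $-103009 + 239 \sqrt{113} \approx -1.0047 \cdot 10^{5}$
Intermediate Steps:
$z{\left(D \right)} = 4 + D^{2}$
$239 \left(O{\left(\left(1 - 6\right) - 2,z{\left(-2 \right)} \right)} - 431\right) = 239 \left(\sqrt{\left(\left(1 - 6\right) - 2\right)^{2} + \left(4 + \left(-2\right)^{2}\right)^{2}} - 431\right) = 239 \left(\sqrt{\left(-5 - 2\right)^{2} + \left(4 + 4\right)^{2}} - 431\right) = 239 \left(\sqrt{\left(-7\right)^{2} + 8^{2}} - 431\right) = 239 \left(\sqrt{49 + 64} - 431\right) = 239 \left(\sqrt{113} - 431\right) = 239 \left(-431 + \sqrt{113}\right) = -103009 + 239 \sqrt{113}$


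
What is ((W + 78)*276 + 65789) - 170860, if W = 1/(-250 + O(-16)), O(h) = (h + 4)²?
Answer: -4427917/53 ≈ -83546.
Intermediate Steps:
O(h) = (4 + h)²
W = -1/106 (W = 1/(-250 + (4 - 16)²) = 1/(-250 + (-12)²) = 1/(-250 + 144) = 1/(-106) = -1/106 ≈ -0.0094340)
((W + 78)*276 + 65789) - 170860 = ((-1/106 + 78)*276 + 65789) - 170860 = ((8267/106)*276 + 65789) - 170860 = (1140846/53 + 65789) - 170860 = 4627663/53 - 170860 = -4427917/53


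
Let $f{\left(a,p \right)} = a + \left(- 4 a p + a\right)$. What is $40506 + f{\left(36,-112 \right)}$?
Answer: $56706$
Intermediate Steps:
$f{\left(a,p \right)} = 2 a - 4 a p$ ($f{\left(a,p \right)} = a - \left(- a + 4 a p\right) = 2 a - 4 a p$)
$40506 + f{\left(36,-112 \right)} = 40506 + 2 \cdot 36 \left(1 - -224\right) = 40506 + 2 \cdot 36 \left(1 + 224\right) = 40506 + 2 \cdot 36 \cdot 225 = 40506 + 16200 = 56706$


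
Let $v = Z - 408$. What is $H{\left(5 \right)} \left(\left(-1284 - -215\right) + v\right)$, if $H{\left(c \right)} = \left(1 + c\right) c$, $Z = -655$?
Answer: $-63960$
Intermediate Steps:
$v = -1063$ ($v = -655 - 408 = -1063$)
$H{\left(c \right)} = c \left(1 + c\right)$
$H{\left(5 \right)} \left(\left(-1284 - -215\right) + v\right) = 5 \left(1 + 5\right) \left(\left(-1284 - -215\right) - 1063\right) = 5 \cdot 6 \left(\left(-1284 + 215\right) - 1063\right) = 30 \left(-1069 - 1063\right) = 30 \left(-2132\right) = -63960$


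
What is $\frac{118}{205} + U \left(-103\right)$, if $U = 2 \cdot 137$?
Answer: $- \frac{5785392}{205} \approx -28221.0$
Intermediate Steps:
$U = 274$
$\frac{118}{205} + U \left(-103\right) = \frac{118}{205} + 274 \left(-103\right) = 118 \cdot \frac{1}{205} - 28222 = \frac{118}{205} - 28222 = - \frac{5785392}{205}$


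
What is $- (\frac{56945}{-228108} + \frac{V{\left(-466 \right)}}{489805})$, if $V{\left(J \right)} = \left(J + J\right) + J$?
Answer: $\frac{28210840709}{111728438940} \approx 0.25249$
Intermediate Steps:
$V{\left(J \right)} = 3 J$ ($V{\left(J \right)} = 2 J + J = 3 J$)
$- (\frac{56945}{-228108} + \frac{V{\left(-466 \right)}}{489805}) = - (\frac{56945}{-228108} + \frac{3 \left(-466\right)}{489805}) = - (56945 \left(- \frac{1}{228108}\right) - \frac{1398}{489805}) = - (- \frac{56945}{228108} - \frac{1398}{489805}) = \left(-1\right) \left(- \frac{28210840709}{111728438940}\right) = \frac{28210840709}{111728438940}$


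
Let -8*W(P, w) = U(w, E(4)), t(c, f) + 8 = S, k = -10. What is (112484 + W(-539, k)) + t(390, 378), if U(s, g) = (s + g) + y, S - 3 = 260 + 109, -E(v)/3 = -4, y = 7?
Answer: 902775/8 ≈ 1.1285e+5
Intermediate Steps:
E(v) = 12 (E(v) = -3*(-4) = 12)
S = 372 (S = 3 + (260 + 109) = 3 + 369 = 372)
t(c, f) = 364 (t(c, f) = -8 + 372 = 364)
U(s, g) = 7 + g + s (U(s, g) = (s + g) + 7 = (g + s) + 7 = 7 + g + s)
W(P, w) = -19/8 - w/8 (W(P, w) = -(7 + 12 + w)/8 = -(19 + w)/8 = -19/8 - w/8)
(112484 + W(-539, k)) + t(390, 378) = (112484 + (-19/8 - 1/8*(-10))) + 364 = (112484 + (-19/8 + 5/4)) + 364 = (112484 - 9/8) + 364 = 899863/8 + 364 = 902775/8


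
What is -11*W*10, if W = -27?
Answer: 2970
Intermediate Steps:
-11*W*10 = -11*(-27)*10 = 297*10 = 2970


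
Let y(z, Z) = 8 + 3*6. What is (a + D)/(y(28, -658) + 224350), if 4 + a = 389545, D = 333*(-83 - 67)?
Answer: 113197/74792 ≈ 1.5135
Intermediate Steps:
D = -49950 (D = 333*(-150) = -49950)
a = 389541 (a = -4 + 389545 = 389541)
y(z, Z) = 26 (y(z, Z) = 8 + 18 = 26)
(a + D)/(y(28, -658) + 224350) = (389541 - 49950)/(26 + 224350) = 339591/224376 = 339591*(1/224376) = 113197/74792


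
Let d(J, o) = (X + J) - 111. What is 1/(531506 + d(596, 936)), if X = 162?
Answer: 1/532153 ≈ 1.8792e-6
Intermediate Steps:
d(J, o) = 51 + J (d(J, o) = (162 + J) - 111 = 51 + J)
1/(531506 + d(596, 936)) = 1/(531506 + (51 + 596)) = 1/(531506 + 647) = 1/532153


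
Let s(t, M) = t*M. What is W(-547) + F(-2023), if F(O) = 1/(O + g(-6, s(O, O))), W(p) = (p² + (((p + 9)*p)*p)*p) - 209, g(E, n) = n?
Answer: 360182628764959645/4090506 ≈ 8.8053e+10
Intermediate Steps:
s(t, M) = M*t
W(p) = -209 + p² + p³*(9 + p) (W(p) = (p² + (((9 + p)*p)*p)*p) - 209 = (p² + ((p*(9 + p))*p)*p) - 209 = (p² + (p²*(9 + p))*p) - 209 = (p² + p³*(9 + p)) - 209 = -209 + p² + p³*(9 + p))
F(O) = 1/(O + O²) (F(O) = 1/(O + O*O) = 1/(O + O²))
W(-547) + F(-2023) = (-209 + (-547)² + (-547)⁴ + 9*(-547)³) + 1/((-2023)*(1 - 2023)) = (-209 + 299209 + 89526025681 + 9*(-163667323)) - 1/2023/(-2022) = (-209 + 299209 + 89526025681 - 1473005907) - 1/2023*(-1/2022) = 88053318774 + 1/4090506 = 360182628764959645/4090506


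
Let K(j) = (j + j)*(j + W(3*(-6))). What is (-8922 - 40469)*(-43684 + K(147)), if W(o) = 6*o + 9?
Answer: 1460590652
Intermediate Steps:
W(o) = 9 + 6*o
K(j) = 2*j*(-99 + j) (K(j) = (j + j)*(j + (9 + 6*(3*(-6)))) = (2*j)*(j + (9 + 6*(-18))) = (2*j)*(j + (9 - 108)) = (2*j)*(j - 99) = (2*j)*(-99 + j) = 2*j*(-99 + j))
(-8922 - 40469)*(-43684 + K(147)) = (-8922 - 40469)*(-43684 + 2*147*(-99 + 147)) = -49391*(-43684 + 2*147*48) = -49391*(-43684 + 14112) = -49391*(-29572) = 1460590652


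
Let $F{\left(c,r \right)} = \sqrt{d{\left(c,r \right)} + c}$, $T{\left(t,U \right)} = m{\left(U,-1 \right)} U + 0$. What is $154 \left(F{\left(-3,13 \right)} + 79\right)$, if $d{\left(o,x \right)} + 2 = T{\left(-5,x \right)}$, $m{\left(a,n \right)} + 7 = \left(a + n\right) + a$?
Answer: $12166 + 154 \sqrt{229} \approx 14496.0$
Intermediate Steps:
$m{\left(a,n \right)} = -7 + n + 2 a$ ($m{\left(a,n \right)} = -7 + \left(\left(a + n\right) + a\right) = -7 + \left(n + 2 a\right) = -7 + n + 2 a$)
$T{\left(t,U \right)} = U \left(-8 + 2 U\right)$ ($T{\left(t,U \right)} = \left(-7 - 1 + 2 U\right) U + 0 = \left(-8 + 2 U\right) U + 0 = U \left(-8 + 2 U\right) + 0 = U \left(-8 + 2 U\right)$)
$d{\left(o,x \right)} = -2 + 2 x \left(-4 + x\right)$
$F{\left(c,r \right)} = \sqrt{-2 + c + 2 r \left(-4 + r\right)}$ ($F{\left(c,r \right)} = \sqrt{\left(-2 + 2 r \left(-4 + r\right)\right) + c} = \sqrt{-2 + c + 2 r \left(-4 + r\right)}$)
$154 \left(F{\left(-3,13 \right)} + 79\right) = 154 \left(\sqrt{-2 - 3 - 26 \left(4 - 13\right)} + 79\right) = 154 \left(\sqrt{-2 - 3 - 26 \left(-9\right)} + 79\right) = 154 \left(\sqrt{-2 - 3 + 234} + 79\right) = 154 \left(\sqrt{229} + 79\right) = 154 \left(79 + \sqrt{229}\right) = 12166 + 154 \sqrt{229}$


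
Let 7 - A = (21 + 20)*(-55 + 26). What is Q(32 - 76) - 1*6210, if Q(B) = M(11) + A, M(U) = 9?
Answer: -5005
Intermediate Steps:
A = 1196 (A = 7 - (21 + 20)*(-55 + 26) = 7 - 41*(-29) = 7 - 1*(-1189) = 7 + 1189 = 1196)
Q(B) = 1205 (Q(B) = 9 + 1196 = 1205)
Q(32 - 76) - 1*6210 = 1205 - 1*6210 = 1205 - 6210 = -5005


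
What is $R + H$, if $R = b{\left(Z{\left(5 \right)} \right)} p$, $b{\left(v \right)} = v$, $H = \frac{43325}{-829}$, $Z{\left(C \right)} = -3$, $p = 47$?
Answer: $- \frac{160214}{829} \approx -193.26$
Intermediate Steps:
$H = - \frac{43325}{829}$ ($H = 43325 \left(- \frac{1}{829}\right) = - \frac{43325}{829} \approx -52.262$)
$R = -141$ ($R = \left(-3\right) 47 = -141$)
$R + H = -141 - \frac{43325}{829} = - \frac{160214}{829}$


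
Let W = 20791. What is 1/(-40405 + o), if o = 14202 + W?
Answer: -1/5412 ≈ -0.00018477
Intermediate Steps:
o = 34993 (o = 14202 + 20791 = 34993)
1/(-40405 + o) = 1/(-40405 + 34993) = 1/(-5412) = -1/5412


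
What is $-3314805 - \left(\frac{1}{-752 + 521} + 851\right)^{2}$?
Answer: $- \frac{215525006005}{53361} \approx -4.039 \cdot 10^{6}$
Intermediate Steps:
$-3314805 - \left(\frac{1}{-752 + 521} + 851\right)^{2} = -3314805 - \left(\frac{1}{-231} + 851\right)^{2} = -3314805 - \left(- \frac{1}{231} + 851\right)^{2} = -3314805 - \left(\frac{196580}{231}\right)^{2} = -3314805 - \frac{38643696400}{53361} = - \frac{215525006005}{53361}$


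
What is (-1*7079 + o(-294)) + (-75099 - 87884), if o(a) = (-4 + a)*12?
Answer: -173638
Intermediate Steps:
o(a) = -48 + 12*a
(-1*7079 + o(-294)) + (-75099 - 87884) = (-1*7079 + (-48 + 12*(-294))) + (-75099 - 87884) = (-7079 + (-48 - 3528)) - 162983 = (-7079 - 3576) - 162983 = -10655 - 162983 = -173638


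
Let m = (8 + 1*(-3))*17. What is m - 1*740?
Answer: -655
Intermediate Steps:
m = 85 (m = (8 - 3)*17 = 5*17 = 85)
m - 1*740 = 85 - 1*740 = 85 - 740 = -655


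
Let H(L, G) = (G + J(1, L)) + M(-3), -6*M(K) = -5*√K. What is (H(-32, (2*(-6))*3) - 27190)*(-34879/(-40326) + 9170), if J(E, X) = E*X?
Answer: -11749033499/47 + 142240115*I*√3/18612 ≈ -2.4998e+8 + 13237.0*I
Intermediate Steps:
M(K) = 5*√K/6 (M(K) = -(-5)*√K/6 = 5*√K/6)
H(L, G) = G + L + 5*I*√3/6 (H(L, G) = (G + 1*L) + 5*√(-3)/6 = (G + L) + 5*(I*√3)/6 = (G + L) + 5*I*√3/6 = G + L + 5*I*√3/6)
(H(-32, (2*(-6))*3) - 27190)*(-34879/(-40326) + 9170) = (((2*(-6))*3 - 32 + 5*I*√3/6) - 27190)*(-34879/(-40326) + 9170) = ((-12*3 - 32 + 5*I*√3/6) - 27190)*(-34879*(-1/40326) + 9170) = ((-36 - 32 + 5*I*√3/6) - 27190)*(2683/3102 + 9170) = ((-68 + 5*I*√3/6) - 27190)*(28448023/3102) = (-27258 + 5*I*√3/6)*(28448023/3102) = -11749033499/47 + 142240115*I*√3/18612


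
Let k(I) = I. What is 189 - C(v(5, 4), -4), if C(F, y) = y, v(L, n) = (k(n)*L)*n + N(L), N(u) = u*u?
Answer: 193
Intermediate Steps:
N(u) = u²
v(L, n) = L² + L*n² (v(L, n) = (n*L)*n + L² = (L*n)*n + L² = L*n² + L² = L² + L*n²)
189 - C(v(5, 4), -4) = 189 - 1*(-4) = 189 + 4 = 193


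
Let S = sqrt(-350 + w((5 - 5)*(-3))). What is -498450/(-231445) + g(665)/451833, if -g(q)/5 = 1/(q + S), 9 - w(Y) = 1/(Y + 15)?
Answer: 99673028802465065/46281120130998289 + 10*I*sqrt(19185)/2999489304003 ≈ 2.1536 + 4.6178e-10*I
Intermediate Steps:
w(Y) = 9 - 1/(15 + Y) (w(Y) = 9 - 1/(Y + 15) = 9 - 1/(15 + Y))
S = 2*I*sqrt(19185)/15 (S = sqrt(-350 + (134 + 9*((5 - 5)*(-3)))/(15 + (5 - 5)*(-3))) = sqrt(-350 + (134 + 9*(0*(-3)))/(15 + 0*(-3))) = sqrt(-350 + (134 + 9*0)/(15 + 0)) = sqrt(-350 + (134 + 0)/15) = sqrt(-350 + (1/15)*134) = sqrt(-350 + 134/15) = sqrt(-5116/15) = 2*I*sqrt(19185)/15 ≈ 18.468*I)
g(q) = -5/(q + 2*I*sqrt(19185)/15)
-498450/(-231445) + g(665)/451833 = -498450/(-231445) - 75/(15*665 + 2*I*sqrt(19185))/451833 = -498450*(-1/231445) - 75/(9975 + 2*I*sqrt(19185))*(1/451833) = 99690/46289 - 25/(150611*(9975 + 2*I*sqrt(19185)))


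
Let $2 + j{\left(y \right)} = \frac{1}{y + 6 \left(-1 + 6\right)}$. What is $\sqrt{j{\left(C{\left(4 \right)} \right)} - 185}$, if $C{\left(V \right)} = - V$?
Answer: $\frac{i \sqrt{126386}}{26} \approx 13.673 i$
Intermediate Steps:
$j{\left(y \right)} = -2 + \frac{1}{30 + y}$ ($j{\left(y \right)} = -2 + \frac{1}{y + 6 \left(-1 + 6\right)} = -2 + \frac{1}{y + 6 \cdot 5} = -2 + \frac{1}{y + 30} = -2 + \frac{1}{30 + y}$)
$\sqrt{j{\left(C{\left(4 \right)} \right)} - 185} = \sqrt{\frac{-59 - 2 \left(\left(-1\right) 4\right)}{30 - 4} - 185} = \sqrt{\frac{-59 - -8}{30 - 4} - 185} = \sqrt{\frac{-59 + 8}{26} - 185} = \sqrt{\frac{1}{26} \left(-51\right) - 185} = \sqrt{- \frac{51}{26} - 185} = \sqrt{- \frac{4861}{26}} = \frac{i \sqrt{126386}}{26}$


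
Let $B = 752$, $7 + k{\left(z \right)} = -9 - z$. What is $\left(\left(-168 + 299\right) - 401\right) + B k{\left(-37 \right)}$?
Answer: $15522$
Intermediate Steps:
$k{\left(z \right)} = -16 - z$ ($k{\left(z \right)} = -7 - \left(9 + z\right) = -16 - z$)
$\left(\left(-168 + 299\right) - 401\right) + B k{\left(-37 \right)} = \left(\left(-168 + 299\right) - 401\right) + 752 \left(-16 - -37\right) = \left(131 - 401\right) + 752 \left(-16 + 37\right) = -270 + 752 \cdot 21 = -270 + 15792 = 15522$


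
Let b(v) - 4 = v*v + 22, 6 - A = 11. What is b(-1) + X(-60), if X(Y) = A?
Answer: 22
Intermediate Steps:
A = -5 (A = 6 - 1*11 = 6 - 11 = -5)
X(Y) = -5
b(v) = 26 + v² (b(v) = 4 + (v*v + 22) = 4 + (v² + 22) = 4 + (22 + v²) = 26 + v²)
b(-1) + X(-60) = (26 + (-1)²) - 5 = (26 + 1) - 5 = 27 - 5 = 22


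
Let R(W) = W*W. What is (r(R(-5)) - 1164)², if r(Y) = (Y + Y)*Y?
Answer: 7396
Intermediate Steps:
R(W) = W²
r(Y) = 2*Y² (r(Y) = (2*Y)*Y = 2*Y²)
(r(R(-5)) - 1164)² = (2*((-5)²)² - 1164)² = (2*25² - 1164)² = (2*625 - 1164)² = (1250 - 1164)² = 86² = 7396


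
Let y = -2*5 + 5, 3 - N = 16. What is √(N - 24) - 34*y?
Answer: 170 + I*√37 ≈ 170.0 + 6.0828*I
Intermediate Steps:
N = -13 (N = 3 - 1*16 = 3 - 16 = -13)
y = -5 (y = -10 + 5 = -5)
√(N - 24) - 34*y = √(-13 - 24) - 34*(-5) = √(-37) + 170 = I*√37 + 170 = 170 + I*√37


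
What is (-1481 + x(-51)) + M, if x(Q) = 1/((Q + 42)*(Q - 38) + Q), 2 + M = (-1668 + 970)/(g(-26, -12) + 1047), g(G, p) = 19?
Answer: -593090467/399750 ≈ -1483.7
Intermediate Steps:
M = -1415/533 (M = -2 + (-1668 + 970)/(19 + 1047) = -2 - 698/1066 = -2 - 698*1/1066 = -2 - 349/533 = -1415/533 ≈ -2.6548)
x(Q) = 1/(Q + (-38 + Q)*(42 + Q)) (x(Q) = 1/((42 + Q)*(-38 + Q) + Q) = 1/((-38 + Q)*(42 + Q) + Q) = 1/(Q + (-38 + Q)*(42 + Q)))
(-1481 + x(-51)) + M = (-1481 + 1/(-1596 + (-51)² + 5*(-51))) - 1415/533 = (-1481 + 1/(-1596 + 2601 - 255)) - 1415/533 = (-1481 + 1/750) - 1415/533 = -1110749/750 - 1415/533 = -593090467/399750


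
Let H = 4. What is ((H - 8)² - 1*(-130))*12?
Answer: 1752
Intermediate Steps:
((H - 8)² - 1*(-130))*12 = ((4 - 8)² - 1*(-130))*12 = ((-4)² + 130)*12 = (16 + 130)*12 = 146*12 = 1752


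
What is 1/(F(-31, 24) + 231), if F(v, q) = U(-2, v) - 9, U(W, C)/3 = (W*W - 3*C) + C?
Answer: 1/420 ≈ 0.0023810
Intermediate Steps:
U(W, C) = -6*C + 3*W² (U(W, C) = 3*((W*W - 3*C) + C) = 3*((W² - 3*C) + C) = 3*(W² - 2*C) = -6*C + 3*W²)
F(v, q) = 3 - 6*v (F(v, q) = (-6*v + 3*(-2)²) - 9 = (-6*v + 3*4) - 9 = (-6*v + 12) - 9 = (12 - 6*v) - 9 = 3 - 6*v)
1/(F(-31, 24) + 231) = 1/((3 - 6*(-31)) + 231) = 1/((3 + 186) + 231) = 1/(189 + 231) = 1/420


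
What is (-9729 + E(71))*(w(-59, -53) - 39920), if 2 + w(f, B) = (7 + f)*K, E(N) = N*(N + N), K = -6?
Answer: -13982330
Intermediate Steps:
E(N) = 2*N² (E(N) = N*(2*N) = 2*N²)
w(f, B) = -44 - 6*f (w(f, B) = -2 + (7 + f)*(-6) = -2 + (-42 - 6*f) = -44 - 6*f)
(-9729 + E(71))*(w(-59, -53) - 39920) = (-9729 + 2*71²)*((-44 - 6*(-59)) - 39920) = (-9729 + 2*5041)*((-44 + 354) - 39920) = (-9729 + 10082)*(310 - 39920) = 353*(-39610) = -13982330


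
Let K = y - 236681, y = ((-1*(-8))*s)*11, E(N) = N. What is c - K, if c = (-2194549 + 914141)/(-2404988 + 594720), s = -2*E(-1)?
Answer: 107034678437/452567 ≈ 2.3651e+5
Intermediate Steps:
s = 2 (s = -2*(-1) = 2)
y = 176 (y = (-1*(-8)*2)*11 = (8*2)*11 = 16*11 = 176)
K = -236505 (K = 176 - 236681 = -236505)
c = 320102/452567 (c = -1280408/(-1810268) = -1280408*(-1/1810268) = 320102/452567 ≈ 0.70730)
c - K = 320102/452567 - 1*(-236505) = 320102/452567 + 236505 = 107034678437/452567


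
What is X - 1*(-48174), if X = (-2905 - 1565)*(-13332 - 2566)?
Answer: 71112234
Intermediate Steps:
X = 71064060 (X = -4470*(-15898) = 71064060)
X - 1*(-48174) = 71064060 - 1*(-48174) = 71064060 + 48174 = 71112234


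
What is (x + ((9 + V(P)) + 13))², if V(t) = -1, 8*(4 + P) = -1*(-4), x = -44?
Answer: 529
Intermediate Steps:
P = -7/2 (P = -4 + (-1*(-4))/8 = -4 + (⅛)*4 = -4 + ½ = -7/2 ≈ -3.5000)
(x + ((9 + V(P)) + 13))² = (-44 + ((9 - 1) + 13))² = (-44 + (8 + 13))² = (-44 + 21)² = (-23)² = 529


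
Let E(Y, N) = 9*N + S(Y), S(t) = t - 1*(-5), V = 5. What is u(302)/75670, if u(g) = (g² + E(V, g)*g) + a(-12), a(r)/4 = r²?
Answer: 457818/37835 ≈ 12.100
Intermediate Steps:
a(r) = 4*r²
S(t) = 5 + t (S(t) = t + 5 = 5 + t)
E(Y, N) = 5 + Y + 9*N (E(Y, N) = 9*N + (5 + Y) = 5 + Y + 9*N)
u(g) = 576 + g² + g*(10 + 9*g) (u(g) = (g² + (5 + 5 + 9*g)*g) + 4*(-12)² = (g² + (10 + 9*g)*g) + 4*144 = (g² + g*(10 + 9*g)) + 576 = 576 + g² + g*(10 + 9*g))
u(302)/75670 = (576 + 10*302 + 10*302²)/75670 = (576 + 3020 + 10*91204)*(1/75670) = (576 + 3020 + 912040)*(1/75670) = 915636*(1/75670) = 457818/37835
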